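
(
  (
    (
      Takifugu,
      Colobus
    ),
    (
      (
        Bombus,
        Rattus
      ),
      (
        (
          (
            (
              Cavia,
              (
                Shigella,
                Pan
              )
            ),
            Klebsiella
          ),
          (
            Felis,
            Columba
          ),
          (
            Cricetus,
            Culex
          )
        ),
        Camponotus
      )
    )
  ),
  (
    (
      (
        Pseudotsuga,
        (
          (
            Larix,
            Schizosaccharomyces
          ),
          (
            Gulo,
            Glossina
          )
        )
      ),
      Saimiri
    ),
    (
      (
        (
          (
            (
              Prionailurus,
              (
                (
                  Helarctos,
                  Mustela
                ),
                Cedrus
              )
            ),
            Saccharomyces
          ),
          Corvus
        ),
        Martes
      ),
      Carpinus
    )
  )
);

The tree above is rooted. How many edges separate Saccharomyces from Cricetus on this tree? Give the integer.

The MRCA of Saccharomyces and Cricetus is the root of the tree.
From Saccharomyces up to that node: 6 branches. From Cricetus up to the same node: 6 branches. Total: 6 + 6 = 12.

12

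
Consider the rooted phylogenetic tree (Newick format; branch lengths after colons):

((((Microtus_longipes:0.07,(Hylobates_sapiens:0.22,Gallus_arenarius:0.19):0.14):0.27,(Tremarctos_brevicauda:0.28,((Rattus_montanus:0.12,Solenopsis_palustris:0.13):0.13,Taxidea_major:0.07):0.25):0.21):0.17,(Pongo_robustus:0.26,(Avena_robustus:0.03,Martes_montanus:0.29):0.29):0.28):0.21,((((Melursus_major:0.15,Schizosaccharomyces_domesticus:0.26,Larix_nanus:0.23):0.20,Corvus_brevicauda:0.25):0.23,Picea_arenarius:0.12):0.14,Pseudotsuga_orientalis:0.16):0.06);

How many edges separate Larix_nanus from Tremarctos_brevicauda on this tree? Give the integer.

9

The MRCA of Larix_nanus and Tremarctos_brevicauda is the root of the tree.
From Larix_nanus up to that node: 5 branches. From Tremarctos_brevicauda up to the same node: 4 branches. Total: 5 + 4 = 9.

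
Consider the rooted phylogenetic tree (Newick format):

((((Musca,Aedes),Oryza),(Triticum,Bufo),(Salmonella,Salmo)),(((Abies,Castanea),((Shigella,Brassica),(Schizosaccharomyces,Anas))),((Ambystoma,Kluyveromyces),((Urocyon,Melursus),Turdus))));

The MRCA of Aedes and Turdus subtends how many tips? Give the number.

The MRCA of Aedes and Turdus is the root, so the clade is the entire tree.
That clade contains 18 terminal taxa: Abies, Aedes, Ambystoma, Anas, Brassica, Bufo, Castanea, Kluyveromyces, Melursus, Musca, Oryza, Salmo, Salmonella, Schizosaccharomyces, Shigella, Triticum, Turdus, Urocyon.

18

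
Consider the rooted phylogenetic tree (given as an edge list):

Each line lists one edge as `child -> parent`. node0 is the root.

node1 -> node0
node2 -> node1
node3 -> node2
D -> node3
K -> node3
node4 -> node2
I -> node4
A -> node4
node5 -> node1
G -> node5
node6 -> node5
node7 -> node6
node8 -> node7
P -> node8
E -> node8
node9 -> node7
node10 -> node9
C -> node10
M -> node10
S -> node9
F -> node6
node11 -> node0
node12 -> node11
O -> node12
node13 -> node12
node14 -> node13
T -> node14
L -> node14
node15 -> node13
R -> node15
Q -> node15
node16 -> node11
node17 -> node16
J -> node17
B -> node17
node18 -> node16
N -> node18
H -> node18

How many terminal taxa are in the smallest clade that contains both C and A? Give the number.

11

The MRCA of C and A is the node subtending (((D,K),(I,A)),(G,(((P,E),((C,M),S)),F))).
That clade contains 11 terminal taxa: A, C, D, E, F, G, I, K, M, P, S.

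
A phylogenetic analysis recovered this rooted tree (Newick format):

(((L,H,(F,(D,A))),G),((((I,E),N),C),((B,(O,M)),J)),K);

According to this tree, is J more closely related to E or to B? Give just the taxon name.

B

The MRCA of J and B subtends ((B,(O,M)),J) (4 taxa).
The MRCA of J and E subtends ((((I,E),N),C),((B,(O,M)),J)) (8 taxa).
The first is nested inside the second, so J shares a more recent common ancestor with B.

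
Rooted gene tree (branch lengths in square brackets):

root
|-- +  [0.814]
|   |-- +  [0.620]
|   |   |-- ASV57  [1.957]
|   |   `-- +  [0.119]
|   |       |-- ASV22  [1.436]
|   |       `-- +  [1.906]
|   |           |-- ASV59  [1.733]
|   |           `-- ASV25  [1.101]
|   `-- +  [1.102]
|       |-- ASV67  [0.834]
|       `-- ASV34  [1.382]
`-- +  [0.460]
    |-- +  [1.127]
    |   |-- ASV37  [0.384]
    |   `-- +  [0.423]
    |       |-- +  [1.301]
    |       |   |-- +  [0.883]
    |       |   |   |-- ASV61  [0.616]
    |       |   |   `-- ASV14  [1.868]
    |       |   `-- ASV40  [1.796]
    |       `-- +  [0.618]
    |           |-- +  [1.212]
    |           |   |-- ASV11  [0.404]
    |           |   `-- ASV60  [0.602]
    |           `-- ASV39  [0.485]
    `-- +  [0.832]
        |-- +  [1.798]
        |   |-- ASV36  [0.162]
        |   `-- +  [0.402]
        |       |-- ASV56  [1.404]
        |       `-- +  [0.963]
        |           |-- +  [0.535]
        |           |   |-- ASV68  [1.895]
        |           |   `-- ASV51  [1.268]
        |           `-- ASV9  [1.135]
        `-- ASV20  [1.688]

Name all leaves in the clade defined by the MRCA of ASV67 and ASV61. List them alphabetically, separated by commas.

ASV11, ASV14, ASV20, ASV22, ASV25, ASV34, ASV36, ASV37, ASV39, ASV40, ASV51, ASV56, ASV57, ASV59, ASV60, ASV61, ASV67, ASV68, ASV9

Tracing ASV67: it sits inside (ASV67,ASV34).
Tracing ASV61: it sits inside (ASV61,ASV14).
The smallest clade enclosing both is the whole tree (their MRCA is the root), so the answer is all 19 tips in alphabetical order.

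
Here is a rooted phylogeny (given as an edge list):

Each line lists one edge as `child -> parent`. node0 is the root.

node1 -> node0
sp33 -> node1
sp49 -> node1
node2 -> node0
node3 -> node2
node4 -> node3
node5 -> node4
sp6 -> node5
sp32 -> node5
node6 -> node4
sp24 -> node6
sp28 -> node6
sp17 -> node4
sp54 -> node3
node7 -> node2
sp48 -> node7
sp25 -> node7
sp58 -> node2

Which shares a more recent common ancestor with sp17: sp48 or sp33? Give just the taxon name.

The MRCA of sp17 and sp48 subtends ((((sp6,sp32),(sp24,sp28),sp17),sp54),(sp48,sp25),sp58) (9 taxa).
The MRCA of sp17 and sp33 is the root, subtending the entire tree (11 taxa).
The first is nested inside the second, so sp17 shares a more recent common ancestor with sp48.

sp48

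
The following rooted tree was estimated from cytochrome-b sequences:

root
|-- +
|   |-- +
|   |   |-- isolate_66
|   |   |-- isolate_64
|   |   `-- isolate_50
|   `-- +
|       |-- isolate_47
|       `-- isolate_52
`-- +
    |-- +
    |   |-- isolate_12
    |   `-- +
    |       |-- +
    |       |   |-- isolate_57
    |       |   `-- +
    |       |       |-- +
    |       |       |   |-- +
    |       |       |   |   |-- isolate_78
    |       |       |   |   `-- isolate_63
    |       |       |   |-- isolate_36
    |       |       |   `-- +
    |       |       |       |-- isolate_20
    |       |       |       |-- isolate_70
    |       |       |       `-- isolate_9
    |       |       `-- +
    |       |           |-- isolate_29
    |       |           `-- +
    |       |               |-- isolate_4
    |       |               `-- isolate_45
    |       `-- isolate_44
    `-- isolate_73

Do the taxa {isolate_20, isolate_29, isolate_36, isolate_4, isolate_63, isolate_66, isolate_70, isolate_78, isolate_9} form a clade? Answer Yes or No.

No

The MRCA of the listed taxa is the root, so the smallest clade containing them is the whole tree.
That clade also contains isolate_12, isolate_44, isolate_45, isolate_47, isolate_50, isolate_52, isolate_57, isolate_64, isolate_73, which are not in the proposed group, so the group is not monophyletic.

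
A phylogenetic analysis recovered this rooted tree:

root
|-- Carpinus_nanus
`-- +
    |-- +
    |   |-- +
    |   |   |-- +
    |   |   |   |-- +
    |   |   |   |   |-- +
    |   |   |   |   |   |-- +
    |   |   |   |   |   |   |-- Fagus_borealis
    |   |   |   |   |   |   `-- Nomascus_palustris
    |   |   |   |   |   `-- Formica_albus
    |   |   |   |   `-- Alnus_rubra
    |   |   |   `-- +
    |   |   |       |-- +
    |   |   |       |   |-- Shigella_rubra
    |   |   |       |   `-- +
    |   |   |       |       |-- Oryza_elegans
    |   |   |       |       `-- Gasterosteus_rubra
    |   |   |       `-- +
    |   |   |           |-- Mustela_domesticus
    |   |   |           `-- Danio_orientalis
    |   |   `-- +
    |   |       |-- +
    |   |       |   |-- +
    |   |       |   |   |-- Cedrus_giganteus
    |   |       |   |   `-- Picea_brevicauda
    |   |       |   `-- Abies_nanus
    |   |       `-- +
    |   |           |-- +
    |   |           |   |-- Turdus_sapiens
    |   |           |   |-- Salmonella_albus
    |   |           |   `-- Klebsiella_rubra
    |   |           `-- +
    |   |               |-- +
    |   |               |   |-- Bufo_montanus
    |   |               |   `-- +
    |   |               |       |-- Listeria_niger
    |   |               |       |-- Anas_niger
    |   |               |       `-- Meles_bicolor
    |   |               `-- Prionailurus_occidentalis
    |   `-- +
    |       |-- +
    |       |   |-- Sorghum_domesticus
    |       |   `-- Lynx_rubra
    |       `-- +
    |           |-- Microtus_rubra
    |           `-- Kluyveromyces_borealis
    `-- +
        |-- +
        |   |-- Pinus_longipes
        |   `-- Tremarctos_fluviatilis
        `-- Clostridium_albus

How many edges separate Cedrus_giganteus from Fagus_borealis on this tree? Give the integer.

9

The MRCA of Cedrus_giganteus and Fagus_borealis is the node subtending (((((Fagus_borealis,Nomascus_palustris),Formica_albus),Alnus_rubra),((Shigella_rubra,(Oryza_elegans,Gasterosteus_rubra)),(Mustela_domesticus,Danio_orientalis))),(((Cedrus_giganteus,Picea_brevicauda),Abies_nanus),((Turdus_sapiens,Salmonella_albus,Klebsiella_rubra),((Bufo_montanus,(Listeria_niger,Anas_niger,Meles_bicolor)),Prionailurus_occidentalis)))).
From Cedrus_giganteus up to that node: 4 branches. From Fagus_borealis up to the same node: 5 branches. Total: 4 + 5 = 9.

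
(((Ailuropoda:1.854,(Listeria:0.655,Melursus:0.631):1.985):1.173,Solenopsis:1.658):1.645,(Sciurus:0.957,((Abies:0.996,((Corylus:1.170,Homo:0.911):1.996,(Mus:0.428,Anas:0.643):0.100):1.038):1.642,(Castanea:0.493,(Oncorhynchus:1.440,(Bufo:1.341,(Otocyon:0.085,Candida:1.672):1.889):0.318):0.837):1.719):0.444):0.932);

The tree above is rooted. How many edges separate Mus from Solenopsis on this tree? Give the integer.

The MRCA of Mus and Solenopsis is the root of the tree.
From Mus up to that node: 6 branches. From Solenopsis up to the same node: 2 branches. Total: 6 + 2 = 8.

8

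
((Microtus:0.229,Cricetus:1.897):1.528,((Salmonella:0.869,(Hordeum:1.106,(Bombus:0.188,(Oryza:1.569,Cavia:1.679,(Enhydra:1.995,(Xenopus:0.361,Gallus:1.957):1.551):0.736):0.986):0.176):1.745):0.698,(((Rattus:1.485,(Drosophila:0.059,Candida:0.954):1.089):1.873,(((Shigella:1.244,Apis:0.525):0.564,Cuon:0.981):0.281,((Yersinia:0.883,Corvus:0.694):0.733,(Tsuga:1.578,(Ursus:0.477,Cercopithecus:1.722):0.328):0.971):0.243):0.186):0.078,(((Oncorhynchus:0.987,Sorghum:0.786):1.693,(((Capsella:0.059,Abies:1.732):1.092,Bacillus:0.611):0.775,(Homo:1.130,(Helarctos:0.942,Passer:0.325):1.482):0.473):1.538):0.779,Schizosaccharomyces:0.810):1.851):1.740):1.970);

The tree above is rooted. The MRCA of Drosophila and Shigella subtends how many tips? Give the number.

11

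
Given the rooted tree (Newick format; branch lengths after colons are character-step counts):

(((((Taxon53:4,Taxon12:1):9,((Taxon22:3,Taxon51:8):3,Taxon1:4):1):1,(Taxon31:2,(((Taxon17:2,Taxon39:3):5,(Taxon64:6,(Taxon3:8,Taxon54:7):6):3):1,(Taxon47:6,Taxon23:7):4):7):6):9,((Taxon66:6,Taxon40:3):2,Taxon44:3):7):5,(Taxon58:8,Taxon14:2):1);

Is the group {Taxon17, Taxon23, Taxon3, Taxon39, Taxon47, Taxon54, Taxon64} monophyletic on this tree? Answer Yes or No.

Yes

The most recent common ancestor of these taxa subtends (((Taxon17,Taxon39),(Taxon64,(Taxon3,Taxon54))),(Taxon47,Taxon23)).
That clade has exactly 7 tips — every listed taxon and nothing else — so the group is monophyletic.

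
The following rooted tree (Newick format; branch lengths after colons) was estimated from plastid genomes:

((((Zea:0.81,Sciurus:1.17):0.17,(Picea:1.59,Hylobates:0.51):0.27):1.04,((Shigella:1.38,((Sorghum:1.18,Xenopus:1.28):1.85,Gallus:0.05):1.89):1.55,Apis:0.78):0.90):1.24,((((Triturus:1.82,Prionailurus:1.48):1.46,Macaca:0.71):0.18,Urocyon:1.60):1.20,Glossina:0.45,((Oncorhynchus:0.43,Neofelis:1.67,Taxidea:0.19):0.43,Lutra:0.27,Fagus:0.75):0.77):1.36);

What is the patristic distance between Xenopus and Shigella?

6.40

The path runs Xenopus → … → MRCA → … → Shigella; the MRCA is the node subtending (Shigella,((Sorghum,Xenopus),Gallus)).
Branch lengths along that path: 1.28 + 1.85 + 1.89 + 1.38 = 6.40.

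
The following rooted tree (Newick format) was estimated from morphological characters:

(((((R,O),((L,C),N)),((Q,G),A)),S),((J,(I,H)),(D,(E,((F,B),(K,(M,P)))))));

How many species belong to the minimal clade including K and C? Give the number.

19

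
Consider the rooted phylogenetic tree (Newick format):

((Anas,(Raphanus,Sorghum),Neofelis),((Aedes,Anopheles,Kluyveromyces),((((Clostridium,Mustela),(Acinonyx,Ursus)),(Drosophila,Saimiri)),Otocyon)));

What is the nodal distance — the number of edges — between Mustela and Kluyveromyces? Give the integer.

The MRCA of Mustela and Kluyveromyces is the node subtending ((Aedes,Anopheles,Kluyveromyces),((((Clostridium,Mustela),(Acinonyx,Ursus)),(Drosophila,Saimiri)),Otocyon)).
From Mustela up to that node: 5 branches. From Kluyveromyces up to the same node: 2 branches. Total: 5 + 2 = 7.

7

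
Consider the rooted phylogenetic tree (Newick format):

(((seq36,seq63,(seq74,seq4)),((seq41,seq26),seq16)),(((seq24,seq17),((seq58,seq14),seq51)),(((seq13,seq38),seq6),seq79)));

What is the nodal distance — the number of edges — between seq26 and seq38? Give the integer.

The MRCA of seq26 and seq38 is the root of the tree.
From seq26 up to that node: 4 branches. From seq38 up to the same node: 5 branches. Total: 4 + 5 = 9.

9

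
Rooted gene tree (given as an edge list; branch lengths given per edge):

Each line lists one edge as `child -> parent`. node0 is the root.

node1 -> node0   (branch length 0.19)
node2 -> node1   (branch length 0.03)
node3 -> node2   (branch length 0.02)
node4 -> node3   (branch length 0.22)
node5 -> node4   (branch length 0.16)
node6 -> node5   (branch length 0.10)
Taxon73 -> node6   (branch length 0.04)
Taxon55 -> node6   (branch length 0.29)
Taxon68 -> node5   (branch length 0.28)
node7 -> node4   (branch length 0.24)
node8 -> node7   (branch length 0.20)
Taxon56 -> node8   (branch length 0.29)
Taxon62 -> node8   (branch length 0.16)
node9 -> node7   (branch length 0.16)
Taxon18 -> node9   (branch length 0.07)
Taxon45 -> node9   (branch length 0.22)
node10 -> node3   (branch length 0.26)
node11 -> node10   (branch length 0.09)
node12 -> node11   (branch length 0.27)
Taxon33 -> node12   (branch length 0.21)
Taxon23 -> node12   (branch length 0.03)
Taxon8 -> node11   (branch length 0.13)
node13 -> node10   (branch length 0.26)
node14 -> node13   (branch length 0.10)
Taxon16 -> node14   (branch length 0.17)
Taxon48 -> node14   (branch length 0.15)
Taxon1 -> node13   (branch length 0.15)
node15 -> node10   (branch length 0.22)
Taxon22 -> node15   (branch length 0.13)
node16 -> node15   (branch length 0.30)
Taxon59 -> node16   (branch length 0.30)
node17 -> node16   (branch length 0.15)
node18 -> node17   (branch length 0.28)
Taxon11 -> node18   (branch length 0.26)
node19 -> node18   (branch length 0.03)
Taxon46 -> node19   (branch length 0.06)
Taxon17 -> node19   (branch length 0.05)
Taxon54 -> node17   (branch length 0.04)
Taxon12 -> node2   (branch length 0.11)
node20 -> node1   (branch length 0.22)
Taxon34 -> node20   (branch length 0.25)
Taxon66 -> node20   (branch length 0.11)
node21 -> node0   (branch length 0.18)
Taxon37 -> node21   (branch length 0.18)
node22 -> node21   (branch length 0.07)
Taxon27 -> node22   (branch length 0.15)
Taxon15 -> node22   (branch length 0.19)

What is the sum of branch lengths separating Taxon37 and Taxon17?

1.89

The path runs Taxon37 → … → MRCA → … → Taxon17; the MRCA is the root of the tree.
Branch lengths along that path: 0.18 + 0.18 + 0.19 + 0.03 + 0.02 + 0.26 + 0.22 + 0.30 + 0.15 + 0.28 + 0.03 + 0.05 = 1.89.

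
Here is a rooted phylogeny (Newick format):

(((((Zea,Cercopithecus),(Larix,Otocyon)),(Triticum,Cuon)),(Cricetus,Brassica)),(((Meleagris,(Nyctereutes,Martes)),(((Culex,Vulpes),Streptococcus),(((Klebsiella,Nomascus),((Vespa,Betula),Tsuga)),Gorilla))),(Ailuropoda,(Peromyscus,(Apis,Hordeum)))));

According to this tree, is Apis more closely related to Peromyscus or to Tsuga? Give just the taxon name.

Peromyscus

The MRCA of Apis and Peromyscus subtends (Peromyscus,(Apis,Hordeum)) (3 taxa).
The MRCA of Apis and Tsuga subtends (((Meleagris,(Nyctereutes,Martes)),(((Culex,Vulpes),Streptococcus),(((Klebsiella,Nomascus),((Vespa,Betula),Tsuga)),Gorilla))),(Ailuropoda,(Peromyscus,(Apis,Hordeum)))) (16 taxa).
The first is nested inside the second, so Apis shares a more recent common ancestor with Peromyscus.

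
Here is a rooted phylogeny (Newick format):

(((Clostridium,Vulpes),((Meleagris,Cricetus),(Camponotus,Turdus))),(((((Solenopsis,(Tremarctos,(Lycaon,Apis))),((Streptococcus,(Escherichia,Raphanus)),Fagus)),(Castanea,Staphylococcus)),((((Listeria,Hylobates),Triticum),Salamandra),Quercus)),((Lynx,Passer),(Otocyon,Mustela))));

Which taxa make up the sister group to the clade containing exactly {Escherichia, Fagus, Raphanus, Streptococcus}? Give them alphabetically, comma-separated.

Apis, Lycaon, Solenopsis, Tremarctos

The clade containing exactly {Escherichia, Fagus, Raphanus, Streptococcus} attaches to the tree at the node subtending ((Solenopsis,(Tremarctos,(Lycaon,Apis))),((Streptococcus,(Escherichia,Raphanus)),Fagus)).
The other lineage descending from that same node — the sister group — is (Solenopsis,(Tremarctos,(Lycaon,Apis))); its 4 tips in alphabetical order are the answer.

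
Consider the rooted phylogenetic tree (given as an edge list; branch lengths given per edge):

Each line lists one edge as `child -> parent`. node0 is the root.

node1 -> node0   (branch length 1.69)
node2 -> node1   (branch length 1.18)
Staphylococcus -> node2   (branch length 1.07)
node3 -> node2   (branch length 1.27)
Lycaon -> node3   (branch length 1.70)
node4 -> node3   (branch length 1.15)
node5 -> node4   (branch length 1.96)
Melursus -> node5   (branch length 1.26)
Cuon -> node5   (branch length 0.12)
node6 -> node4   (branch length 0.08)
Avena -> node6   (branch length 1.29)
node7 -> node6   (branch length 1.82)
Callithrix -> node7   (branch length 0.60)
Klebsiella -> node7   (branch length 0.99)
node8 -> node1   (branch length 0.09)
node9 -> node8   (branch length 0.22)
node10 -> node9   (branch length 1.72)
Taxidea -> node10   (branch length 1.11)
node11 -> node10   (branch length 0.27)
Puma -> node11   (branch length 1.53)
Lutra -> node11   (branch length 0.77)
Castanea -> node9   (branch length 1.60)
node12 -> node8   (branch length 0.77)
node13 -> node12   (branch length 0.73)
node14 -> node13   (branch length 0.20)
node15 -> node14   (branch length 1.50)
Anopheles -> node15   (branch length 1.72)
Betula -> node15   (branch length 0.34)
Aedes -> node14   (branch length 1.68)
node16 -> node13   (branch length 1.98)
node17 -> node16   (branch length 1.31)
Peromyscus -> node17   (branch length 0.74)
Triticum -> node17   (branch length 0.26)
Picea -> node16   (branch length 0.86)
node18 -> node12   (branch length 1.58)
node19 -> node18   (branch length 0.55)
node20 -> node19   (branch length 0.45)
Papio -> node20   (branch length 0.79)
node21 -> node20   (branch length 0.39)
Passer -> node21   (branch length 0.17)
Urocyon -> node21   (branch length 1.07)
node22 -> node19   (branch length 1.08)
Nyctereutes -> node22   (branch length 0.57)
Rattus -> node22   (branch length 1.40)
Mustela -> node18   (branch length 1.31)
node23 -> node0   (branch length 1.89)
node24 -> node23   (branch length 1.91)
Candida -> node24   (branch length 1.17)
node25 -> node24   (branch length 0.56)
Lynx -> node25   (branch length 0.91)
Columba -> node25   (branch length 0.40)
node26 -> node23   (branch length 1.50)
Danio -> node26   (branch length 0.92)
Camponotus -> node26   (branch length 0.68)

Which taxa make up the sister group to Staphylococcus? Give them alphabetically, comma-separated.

Staphylococcus attaches to the tree at the node subtending (Staphylococcus,(Lycaon,((Melursus,Cuon),(Avena,(Callithrix,Klebsiella))))).
The other lineage descending from that same node — the sister group — is (Lycaon,((Melursus,Cuon),(Avena,(Callithrix,Klebsiella)))); its 6 tips in alphabetical order are the answer.

Avena, Callithrix, Cuon, Klebsiella, Lycaon, Melursus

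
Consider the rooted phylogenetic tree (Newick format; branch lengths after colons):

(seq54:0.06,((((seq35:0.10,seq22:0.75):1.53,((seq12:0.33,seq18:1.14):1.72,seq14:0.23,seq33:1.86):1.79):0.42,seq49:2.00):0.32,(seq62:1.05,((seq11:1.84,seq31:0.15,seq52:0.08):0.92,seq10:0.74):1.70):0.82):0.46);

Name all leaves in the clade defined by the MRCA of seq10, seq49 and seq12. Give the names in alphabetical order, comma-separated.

seq10, seq11, seq12, seq14, seq18, seq22, seq31, seq33, seq35, seq49, seq52, seq62

Tracing seq10: it sits inside ((seq11,seq31,seq52),seq10).
Tracing seq49: it sits inside (((seq35,seq22),((seq12,seq18),seq14,seq33)),seq49).
Tracing seq12: it sits inside (seq12,seq18).
The smallest clade enclosing all 3 is ((((seq35,seq22),((seq12,seq18),seq14,seq33)),seq49),(seq62,((seq11,seq31,seq52),seq10))); the answer is its 12 terminal taxa in alphabetical order.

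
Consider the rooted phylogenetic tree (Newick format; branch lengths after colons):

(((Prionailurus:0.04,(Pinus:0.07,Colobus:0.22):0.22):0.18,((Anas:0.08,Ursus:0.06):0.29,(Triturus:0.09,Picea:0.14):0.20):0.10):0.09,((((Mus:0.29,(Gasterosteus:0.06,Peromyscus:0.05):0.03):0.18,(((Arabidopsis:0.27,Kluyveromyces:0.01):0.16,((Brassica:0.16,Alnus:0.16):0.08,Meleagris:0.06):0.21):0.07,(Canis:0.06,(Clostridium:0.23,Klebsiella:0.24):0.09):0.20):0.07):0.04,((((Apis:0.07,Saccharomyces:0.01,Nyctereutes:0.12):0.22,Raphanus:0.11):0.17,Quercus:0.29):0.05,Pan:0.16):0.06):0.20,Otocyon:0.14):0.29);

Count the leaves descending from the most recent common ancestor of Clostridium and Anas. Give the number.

25

The MRCA of Clostridium and Anas is the root, so the clade is the entire tree.
That clade contains 25 terminal taxa: Alnus, Anas, Apis, Arabidopsis, Brassica, Canis, Clostridium, Colobus, Gasterosteus, Klebsiella, Kluyveromyces, Meleagris, Mus, Nyctereutes, Otocyon, Pan, Peromyscus, Picea, Pinus, Prionailurus, Quercus, Raphanus, Saccharomyces, Triturus, Ursus.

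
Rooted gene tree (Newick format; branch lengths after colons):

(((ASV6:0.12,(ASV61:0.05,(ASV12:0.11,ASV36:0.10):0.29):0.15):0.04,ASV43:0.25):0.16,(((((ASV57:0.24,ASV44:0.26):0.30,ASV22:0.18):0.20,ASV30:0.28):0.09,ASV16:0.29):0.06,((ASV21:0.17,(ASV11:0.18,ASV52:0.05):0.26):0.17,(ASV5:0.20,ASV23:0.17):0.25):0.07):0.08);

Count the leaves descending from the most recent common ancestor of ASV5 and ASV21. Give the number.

5

The MRCA of ASV5 and ASV21 is the node subtending ((ASV21,(ASV11,ASV52)),(ASV5,ASV23)).
That clade contains 5 terminal taxa: ASV11, ASV21, ASV23, ASV5, ASV52.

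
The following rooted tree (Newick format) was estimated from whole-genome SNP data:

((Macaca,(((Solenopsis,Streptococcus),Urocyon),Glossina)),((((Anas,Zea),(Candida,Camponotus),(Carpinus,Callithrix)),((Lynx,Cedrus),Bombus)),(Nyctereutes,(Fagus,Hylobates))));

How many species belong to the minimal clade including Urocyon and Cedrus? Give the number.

The MRCA of Urocyon and Cedrus is the root, so the clade is the entire tree.
That clade contains 17 terminal taxa: Anas, Bombus, Callithrix, Camponotus, Candida, Carpinus, Cedrus, Fagus, Glossina, Hylobates, Lynx, Macaca, Nyctereutes, Solenopsis, Streptococcus, Urocyon, Zea.

17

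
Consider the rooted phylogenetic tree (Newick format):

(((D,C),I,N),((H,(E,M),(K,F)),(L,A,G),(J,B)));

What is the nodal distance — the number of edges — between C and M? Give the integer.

The MRCA of C and M is the root of the tree.
From C up to that node: 3 branches. From M up to the same node: 4 branches. Total: 3 + 4 = 7.

7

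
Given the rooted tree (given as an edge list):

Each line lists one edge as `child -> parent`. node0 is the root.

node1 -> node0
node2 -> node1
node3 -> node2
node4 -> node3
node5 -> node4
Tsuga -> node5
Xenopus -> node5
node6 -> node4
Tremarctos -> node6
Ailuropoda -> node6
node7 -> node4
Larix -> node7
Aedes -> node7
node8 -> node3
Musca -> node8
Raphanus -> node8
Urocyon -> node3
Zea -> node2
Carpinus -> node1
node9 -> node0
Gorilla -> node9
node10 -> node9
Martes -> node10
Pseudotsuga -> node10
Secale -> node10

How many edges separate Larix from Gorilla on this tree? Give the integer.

The MRCA of Larix and Gorilla is the root of the tree.
From Larix up to that node: 6 branches. From Gorilla up to the same node: 2 branches. Total: 6 + 2 = 8.

8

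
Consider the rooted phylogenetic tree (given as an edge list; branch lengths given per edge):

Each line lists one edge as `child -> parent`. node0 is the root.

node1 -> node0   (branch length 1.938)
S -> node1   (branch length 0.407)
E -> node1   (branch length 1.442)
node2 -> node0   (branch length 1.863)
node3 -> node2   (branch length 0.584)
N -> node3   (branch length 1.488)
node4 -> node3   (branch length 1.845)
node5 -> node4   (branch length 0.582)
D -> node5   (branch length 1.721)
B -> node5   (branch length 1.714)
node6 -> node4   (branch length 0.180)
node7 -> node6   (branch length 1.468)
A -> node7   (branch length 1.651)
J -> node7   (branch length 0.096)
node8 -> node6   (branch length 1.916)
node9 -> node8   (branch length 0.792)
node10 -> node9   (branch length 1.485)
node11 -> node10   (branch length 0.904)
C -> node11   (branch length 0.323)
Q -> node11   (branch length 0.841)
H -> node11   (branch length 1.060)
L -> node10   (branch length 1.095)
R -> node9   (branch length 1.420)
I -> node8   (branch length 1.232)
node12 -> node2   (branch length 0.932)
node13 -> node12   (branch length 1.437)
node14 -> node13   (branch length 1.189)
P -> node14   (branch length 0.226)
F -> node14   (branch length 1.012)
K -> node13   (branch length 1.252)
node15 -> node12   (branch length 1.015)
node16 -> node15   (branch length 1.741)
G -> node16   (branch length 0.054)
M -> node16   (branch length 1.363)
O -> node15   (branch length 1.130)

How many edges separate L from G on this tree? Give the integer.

The MRCA of L and G is the node subtending ((N,((D,B),((A,J),((((C,Q,H),L),R),I)))),(((P,F),K),((G,M),O))).
From L up to that node: 7 branches. From G up to the same node: 4 branches. Total: 7 + 4 = 11.

11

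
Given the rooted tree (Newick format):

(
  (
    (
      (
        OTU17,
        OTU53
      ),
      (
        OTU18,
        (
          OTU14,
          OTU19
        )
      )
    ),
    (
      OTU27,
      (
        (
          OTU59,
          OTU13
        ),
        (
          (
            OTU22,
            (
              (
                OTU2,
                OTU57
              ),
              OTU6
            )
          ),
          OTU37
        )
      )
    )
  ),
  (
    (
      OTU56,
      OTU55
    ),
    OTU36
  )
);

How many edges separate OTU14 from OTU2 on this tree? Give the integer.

The MRCA of OTU14 and OTU2 is the node subtending (((OTU17,OTU53),(OTU18,(OTU14,OTU19))),(OTU27,((OTU59,OTU13),((OTU22,((OTU2,OTU57),OTU6)),OTU37)))).
From OTU14 up to that node: 4 branches. From OTU2 up to the same node: 7 branches. Total: 4 + 7 = 11.

11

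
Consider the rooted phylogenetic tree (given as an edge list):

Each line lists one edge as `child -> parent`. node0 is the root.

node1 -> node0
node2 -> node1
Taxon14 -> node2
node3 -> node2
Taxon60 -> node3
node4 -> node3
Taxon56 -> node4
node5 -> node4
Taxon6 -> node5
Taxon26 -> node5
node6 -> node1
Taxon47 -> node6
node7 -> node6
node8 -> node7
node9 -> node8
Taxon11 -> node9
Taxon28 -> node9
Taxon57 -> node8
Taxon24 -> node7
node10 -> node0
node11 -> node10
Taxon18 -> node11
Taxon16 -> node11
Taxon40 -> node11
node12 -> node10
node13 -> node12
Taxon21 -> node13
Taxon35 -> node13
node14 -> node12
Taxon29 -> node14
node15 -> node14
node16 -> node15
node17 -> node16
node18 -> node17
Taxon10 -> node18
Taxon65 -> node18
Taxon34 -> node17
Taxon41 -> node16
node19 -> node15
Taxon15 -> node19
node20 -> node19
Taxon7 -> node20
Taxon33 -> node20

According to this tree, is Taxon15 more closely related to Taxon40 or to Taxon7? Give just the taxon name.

Taxon7

The MRCA of Taxon15 and Taxon7 subtends (Taxon15,(Taxon7,Taxon33)) (3 taxa).
The MRCA of Taxon15 and Taxon40 subtends ((Taxon18,Taxon16,Taxon40),((Taxon21,Taxon35),(Taxon29,((((Taxon10,Taxon65),Taxon34),Taxon41),(Taxon15,(Taxon7,Taxon33)))))) (13 taxa).
The first is nested inside the second, so Taxon15 shares a more recent common ancestor with Taxon7.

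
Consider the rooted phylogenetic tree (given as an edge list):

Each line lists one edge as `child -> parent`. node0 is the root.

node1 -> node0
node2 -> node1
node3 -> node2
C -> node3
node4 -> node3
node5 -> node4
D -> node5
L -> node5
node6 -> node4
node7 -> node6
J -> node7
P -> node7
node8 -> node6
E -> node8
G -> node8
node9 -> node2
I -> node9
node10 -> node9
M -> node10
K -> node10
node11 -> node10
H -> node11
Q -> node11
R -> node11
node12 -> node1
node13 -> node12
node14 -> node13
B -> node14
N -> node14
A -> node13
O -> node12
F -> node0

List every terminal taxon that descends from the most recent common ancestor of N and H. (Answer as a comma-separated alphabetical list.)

A, B, C, D, E, G, H, I, J, K, L, M, N, O, P, Q, R

Tracing N: it sits inside (B,N).
Tracing H: it sits inside (H,Q,R).
The smallest clade enclosing both is (((C,((D,L),((J,P),(E,G)))),(I,(M,K,(H,Q,R)))),(((B,N),A),O)); the answer is its 17 terminal taxa in alphabetical order.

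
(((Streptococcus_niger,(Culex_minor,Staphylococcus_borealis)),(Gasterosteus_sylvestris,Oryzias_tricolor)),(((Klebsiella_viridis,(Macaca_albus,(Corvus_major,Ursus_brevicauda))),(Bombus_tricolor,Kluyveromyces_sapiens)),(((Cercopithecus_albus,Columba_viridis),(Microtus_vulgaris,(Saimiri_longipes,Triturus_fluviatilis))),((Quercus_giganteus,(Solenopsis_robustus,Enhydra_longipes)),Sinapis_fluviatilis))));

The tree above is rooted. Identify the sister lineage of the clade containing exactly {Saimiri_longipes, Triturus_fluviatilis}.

Microtus_vulgaris

The clade containing exactly {Saimiri_longipes, Triturus_fluviatilis} attaches to the tree at the node subtending (Microtus_vulgaris,(Saimiri_longipes,Triturus_fluviatilis)).
The other lineage descending from that same node — the sister group — is the single tip Microtus_vulgaris.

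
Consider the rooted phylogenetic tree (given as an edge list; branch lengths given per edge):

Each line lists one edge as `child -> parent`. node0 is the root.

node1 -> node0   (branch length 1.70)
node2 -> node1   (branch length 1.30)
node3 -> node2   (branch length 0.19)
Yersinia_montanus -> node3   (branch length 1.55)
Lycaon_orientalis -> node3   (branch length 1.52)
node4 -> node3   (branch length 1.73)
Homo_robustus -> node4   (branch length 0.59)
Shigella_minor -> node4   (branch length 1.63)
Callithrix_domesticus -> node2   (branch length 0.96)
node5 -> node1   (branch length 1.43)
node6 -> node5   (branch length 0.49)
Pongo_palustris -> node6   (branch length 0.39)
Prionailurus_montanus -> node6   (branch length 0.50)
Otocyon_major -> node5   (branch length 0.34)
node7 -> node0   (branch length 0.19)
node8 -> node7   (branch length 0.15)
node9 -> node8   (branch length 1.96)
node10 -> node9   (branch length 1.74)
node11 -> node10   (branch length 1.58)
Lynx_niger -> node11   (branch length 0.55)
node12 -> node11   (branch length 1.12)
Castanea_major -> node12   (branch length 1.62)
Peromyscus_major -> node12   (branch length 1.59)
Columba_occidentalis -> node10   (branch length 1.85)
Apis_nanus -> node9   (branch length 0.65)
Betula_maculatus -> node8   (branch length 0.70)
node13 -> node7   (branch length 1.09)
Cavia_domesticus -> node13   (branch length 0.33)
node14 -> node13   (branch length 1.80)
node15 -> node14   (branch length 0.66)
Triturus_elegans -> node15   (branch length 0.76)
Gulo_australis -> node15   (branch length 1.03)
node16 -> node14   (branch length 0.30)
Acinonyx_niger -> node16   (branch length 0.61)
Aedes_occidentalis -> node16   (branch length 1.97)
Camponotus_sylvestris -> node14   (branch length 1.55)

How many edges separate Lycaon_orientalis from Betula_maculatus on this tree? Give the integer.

7

The MRCA of Lycaon_orientalis and Betula_maculatus is the root of the tree.
From Lycaon_orientalis up to that node: 4 branches. From Betula_maculatus up to the same node: 3 branches. Total: 4 + 3 = 7.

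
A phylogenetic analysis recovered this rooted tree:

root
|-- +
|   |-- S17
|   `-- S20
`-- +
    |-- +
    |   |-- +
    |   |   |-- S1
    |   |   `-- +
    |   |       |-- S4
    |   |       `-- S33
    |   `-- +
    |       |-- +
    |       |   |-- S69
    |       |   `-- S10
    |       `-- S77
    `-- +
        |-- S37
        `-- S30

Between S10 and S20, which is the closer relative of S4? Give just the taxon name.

S10

The MRCA of S4 and S10 subtends ((S1,(S4,S33)),((S69,S10),S77)) (6 taxa).
The MRCA of S4 and S20 is the root, subtending the entire tree (10 taxa).
The first is nested inside the second, so S4 shares a more recent common ancestor with S10.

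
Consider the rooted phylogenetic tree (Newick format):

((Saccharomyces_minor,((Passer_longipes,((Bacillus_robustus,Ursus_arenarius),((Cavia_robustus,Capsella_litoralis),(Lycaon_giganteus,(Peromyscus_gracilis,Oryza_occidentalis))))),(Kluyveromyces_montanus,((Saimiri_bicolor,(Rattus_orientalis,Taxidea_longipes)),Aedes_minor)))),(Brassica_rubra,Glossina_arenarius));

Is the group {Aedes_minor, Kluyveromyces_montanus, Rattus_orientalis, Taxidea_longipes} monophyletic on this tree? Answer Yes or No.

No

The MRCA of the listed taxa subtends (Kluyveromyces_montanus,((Saimiri_bicolor,(Rattus_orientalis,Taxidea_longipes)),Aedes_minor)).
That clade also contains Saimiri_bicolor, which is not in the proposed group, so the group is not monophyletic.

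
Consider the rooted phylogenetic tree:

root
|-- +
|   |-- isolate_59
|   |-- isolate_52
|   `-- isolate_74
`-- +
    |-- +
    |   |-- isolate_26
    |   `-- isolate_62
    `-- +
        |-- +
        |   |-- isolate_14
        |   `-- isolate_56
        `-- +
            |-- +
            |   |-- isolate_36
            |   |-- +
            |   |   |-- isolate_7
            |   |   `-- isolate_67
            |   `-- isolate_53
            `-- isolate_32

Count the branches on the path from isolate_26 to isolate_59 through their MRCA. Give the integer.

5

The MRCA of isolate_26 and isolate_59 is the root of the tree.
From isolate_26 up to that node: 3 branches. From isolate_59 up to the same node: 2 branches. Total: 3 + 2 = 5.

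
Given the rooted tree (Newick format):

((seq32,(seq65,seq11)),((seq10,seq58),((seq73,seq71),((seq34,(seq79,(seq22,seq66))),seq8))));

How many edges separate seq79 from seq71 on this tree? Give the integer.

The MRCA of seq79 and seq71 is the node subtending ((seq73,seq71),((seq34,(seq79,(seq22,seq66))),seq8)).
From seq79 up to that node: 4 branches. From seq71 up to the same node: 2 branches. Total: 4 + 2 = 6.

6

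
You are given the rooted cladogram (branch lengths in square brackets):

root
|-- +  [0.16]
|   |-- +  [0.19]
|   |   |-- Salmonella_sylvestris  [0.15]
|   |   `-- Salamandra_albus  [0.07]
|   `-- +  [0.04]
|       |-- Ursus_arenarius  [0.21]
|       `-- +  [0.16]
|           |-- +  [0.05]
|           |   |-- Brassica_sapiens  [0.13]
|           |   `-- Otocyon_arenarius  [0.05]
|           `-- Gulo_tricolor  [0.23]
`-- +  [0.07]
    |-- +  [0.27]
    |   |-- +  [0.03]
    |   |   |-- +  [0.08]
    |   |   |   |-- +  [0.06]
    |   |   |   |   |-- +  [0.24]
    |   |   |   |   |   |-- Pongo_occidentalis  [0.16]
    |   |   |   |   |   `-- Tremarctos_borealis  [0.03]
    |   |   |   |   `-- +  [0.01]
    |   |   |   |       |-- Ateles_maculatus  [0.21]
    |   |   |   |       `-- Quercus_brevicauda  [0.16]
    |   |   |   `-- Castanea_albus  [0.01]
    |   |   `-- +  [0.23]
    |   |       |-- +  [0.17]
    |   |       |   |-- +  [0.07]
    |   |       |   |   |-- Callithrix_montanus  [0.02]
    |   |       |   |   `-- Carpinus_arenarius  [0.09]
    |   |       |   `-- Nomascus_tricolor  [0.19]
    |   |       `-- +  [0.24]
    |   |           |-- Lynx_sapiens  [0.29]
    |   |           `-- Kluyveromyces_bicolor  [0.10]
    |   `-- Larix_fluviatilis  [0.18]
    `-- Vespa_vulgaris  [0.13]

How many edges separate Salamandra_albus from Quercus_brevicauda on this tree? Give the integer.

The MRCA of Salamandra_albus and Quercus_brevicauda is the root of the tree.
From Salamandra_albus up to that node: 3 branches. From Quercus_brevicauda up to the same node: 7 branches. Total: 3 + 7 = 10.

10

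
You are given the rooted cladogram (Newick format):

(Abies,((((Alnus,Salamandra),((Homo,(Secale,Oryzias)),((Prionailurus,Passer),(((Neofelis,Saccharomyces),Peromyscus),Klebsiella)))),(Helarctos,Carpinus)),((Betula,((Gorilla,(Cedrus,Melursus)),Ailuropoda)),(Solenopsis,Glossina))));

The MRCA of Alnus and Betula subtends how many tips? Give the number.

The MRCA of Alnus and Betula is the node subtending ((((Alnus,Salamandra),((Homo,(Secale,Oryzias)),((Prionailurus,Passer),(((Neofelis,Saccharomyces),Peromyscus),Klebsiella)))),(Helarctos,Carpinus)),((Betula,((Gorilla,(Cedrus,Melursus)),Ailuropoda)),(Solenopsis,Glossina))).
That clade contains 20 terminal taxa: Ailuropoda, Alnus, Betula, Carpinus, Cedrus, Glossina, Gorilla, Helarctos, Homo, Klebsiella, Melursus, Neofelis, Oryzias, Passer, Peromyscus, Prionailurus, Saccharomyces, Salamandra, Secale, Solenopsis.

20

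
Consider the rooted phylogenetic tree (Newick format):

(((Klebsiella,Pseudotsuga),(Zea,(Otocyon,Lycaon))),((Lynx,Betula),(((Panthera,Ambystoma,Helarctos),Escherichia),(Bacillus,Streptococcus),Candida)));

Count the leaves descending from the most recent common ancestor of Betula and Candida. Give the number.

The MRCA of Betula and Candida is the node subtending ((Lynx,Betula),(((Panthera,Ambystoma,Helarctos),Escherichia),(Bacillus,Streptococcus),Candida)).
That clade contains 9 terminal taxa: Ambystoma, Bacillus, Betula, Candida, Escherichia, Helarctos, Lynx, Panthera, Streptococcus.

9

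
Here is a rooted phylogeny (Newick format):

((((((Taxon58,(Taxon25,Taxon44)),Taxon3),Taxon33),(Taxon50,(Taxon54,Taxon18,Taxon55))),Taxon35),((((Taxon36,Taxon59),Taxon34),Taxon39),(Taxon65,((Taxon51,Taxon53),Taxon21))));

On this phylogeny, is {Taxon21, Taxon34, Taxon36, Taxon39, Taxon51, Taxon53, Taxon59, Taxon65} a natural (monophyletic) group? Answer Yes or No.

Yes

The most recent common ancestor of these taxa subtends ((((Taxon36,Taxon59),Taxon34),Taxon39),(Taxon65,((Taxon51,Taxon53),Taxon21))).
That clade has exactly 8 tips — every listed taxon and nothing else — so the group is monophyletic.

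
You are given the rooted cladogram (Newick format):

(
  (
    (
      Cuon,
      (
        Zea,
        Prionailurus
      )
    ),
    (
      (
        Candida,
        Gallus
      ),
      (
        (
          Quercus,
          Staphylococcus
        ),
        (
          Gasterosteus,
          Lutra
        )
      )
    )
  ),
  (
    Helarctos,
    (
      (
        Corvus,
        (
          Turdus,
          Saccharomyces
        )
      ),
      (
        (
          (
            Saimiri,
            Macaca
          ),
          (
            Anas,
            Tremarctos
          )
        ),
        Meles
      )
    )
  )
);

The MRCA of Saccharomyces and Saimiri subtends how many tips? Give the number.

8

The MRCA of Saccharomyces and Saimiri is the node subtending ((Corvus,(Turdus,Saccharomyces)),(((Saimiri,Macaca),(Anas,Tremarctos)),Meles)).
That clade contains 8 terminal taxa: Anas, Corvus, Macaca, Meles, Saccharomyces, Saimiri, Tremarctos, Turdus.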